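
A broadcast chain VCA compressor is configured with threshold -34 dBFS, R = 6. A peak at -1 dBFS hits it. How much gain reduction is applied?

27.5 dB

The signal is 33 dB above threshold.
After 6:1 compression the overshoot becomes 33/6 = 5.5 dB.
GR = overshoot in − overshoot out = 33 − 5.5 = 27.5 dB.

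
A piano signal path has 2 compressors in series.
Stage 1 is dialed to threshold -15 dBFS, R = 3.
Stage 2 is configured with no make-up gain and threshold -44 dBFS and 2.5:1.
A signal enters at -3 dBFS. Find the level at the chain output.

-30.8 dBFS

Stage 1: overshoot 12 dB → 12/3 = 4 dB → -11 dBFS.
Stage 2: overshoot 33 dB → 33/2.5 = 13.2 dB → -30.8 dBFS.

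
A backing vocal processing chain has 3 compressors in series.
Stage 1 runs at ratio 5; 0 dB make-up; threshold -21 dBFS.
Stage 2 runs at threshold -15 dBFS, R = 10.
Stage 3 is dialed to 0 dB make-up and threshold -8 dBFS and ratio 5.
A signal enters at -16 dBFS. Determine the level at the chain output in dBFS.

Stage 1: 5 dB above -21 dBFS, reduced 5:1 to 1 dB above → -20 dBFS.
Stage 2: -20 dBFS ≤ -15 dBFS, so stage 2 doesn't engage; output -20 dBFS.
Stage 3: -20 dBFS is at or below the -8 dBFS threshold — no compression; output -20 dBFS.

-20 dBFS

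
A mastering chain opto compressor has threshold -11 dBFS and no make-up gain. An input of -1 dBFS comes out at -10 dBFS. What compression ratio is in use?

Input overshoot = -1 − (-11) = 10 dB; output overshoot = -10 − (-11) = 1 dB.
Ratio = 10 / 1 = 10.

10:1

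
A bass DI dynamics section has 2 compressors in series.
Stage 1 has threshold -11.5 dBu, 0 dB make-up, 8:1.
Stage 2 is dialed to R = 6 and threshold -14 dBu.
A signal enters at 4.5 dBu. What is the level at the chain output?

-13.25 dBu

Stage 1: overshoot 16 dB → 16/8 = 2 dB → -9.5 dBu.
Stage 2: 4.5 dB above -14 dBu, reduced 6:1 to 0.75 dB above → -13.25 dBu.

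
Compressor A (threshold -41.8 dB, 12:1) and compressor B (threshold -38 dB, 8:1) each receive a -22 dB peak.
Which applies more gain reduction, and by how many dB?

A: 19.8 dB over, compressed to 1.65 dB over, so 18.15 dB of GR.
B: 16 dB over, compressed to 2 dB over, so 14 dB of GR.
Difference: 4.15 dB in favour of A.

A, by 4.15 dB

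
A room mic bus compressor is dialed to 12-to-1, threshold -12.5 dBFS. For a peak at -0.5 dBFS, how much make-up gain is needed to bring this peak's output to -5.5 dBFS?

Without make-up, output = threshold + overshoot/12 = -12.5 + 1 = -11.5 dBFS.
Gap to target: 6 dB.

6 dB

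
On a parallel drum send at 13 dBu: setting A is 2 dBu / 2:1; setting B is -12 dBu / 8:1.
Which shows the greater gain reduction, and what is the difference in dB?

B, by 16.375 dB

A: 11 dB over, compressed to 5.5 dB over, so 5.5 dB of GR.
B: 25 dB over, compressed to 3.125 dB over, so 21.875 dB of GR.
B reduces 16.375 dB more.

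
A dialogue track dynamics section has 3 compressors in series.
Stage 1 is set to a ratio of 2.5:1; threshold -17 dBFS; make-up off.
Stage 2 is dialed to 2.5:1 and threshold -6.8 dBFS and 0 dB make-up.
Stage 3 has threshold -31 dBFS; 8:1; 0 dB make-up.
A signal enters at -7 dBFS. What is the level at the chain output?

-28.75 dBFS

Stage 1: overshoot 10 dB → 10/2.5 = 4 dB → -13 dBFS.
Stage 2: below threshold (-13 ≤ -6.8); passes unchanged; output -13 dBFS.
Stage 3: -13 dBFS is 18 dB over -31 dBFS; at 8:1 that becomes 2.25 dB over, giving -28.75 dBFS.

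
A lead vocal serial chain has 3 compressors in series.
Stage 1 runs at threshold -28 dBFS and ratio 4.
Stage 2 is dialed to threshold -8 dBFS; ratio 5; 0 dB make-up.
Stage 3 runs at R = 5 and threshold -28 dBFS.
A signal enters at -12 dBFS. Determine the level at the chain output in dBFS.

-27.2 dBFS

Stage 1: -12 dBFS is 16 dB over -28 dBFS; at 4:1 that becomes 4 dB over, giving -24 dBFS.
Stage 2: -24 dBFS ≤ -8 dBFS, so stage 2 doesn't engage; output -24 dBFS.
Stage 3: overshoot 4 dB → 4/5 = 0.8 dB → -27.2 dBFS.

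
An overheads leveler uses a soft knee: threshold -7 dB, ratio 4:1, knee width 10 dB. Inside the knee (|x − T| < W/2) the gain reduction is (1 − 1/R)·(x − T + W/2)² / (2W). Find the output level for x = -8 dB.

-8.6 dB

x − T + W/2 = -8 − (-7) + 5 = 4.
GR = (1 − 1/4) × 4² / 20 = 0.75 × 16 / 20 = 0.6 dB.
Output = -8 − 0.6 = -8.6 dB.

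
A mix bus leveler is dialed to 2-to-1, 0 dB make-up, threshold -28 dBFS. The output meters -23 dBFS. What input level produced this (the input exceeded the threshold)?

The compressed level sits -23 − (-28) = 5 dB over threshold.
Before 2:1 compression the overshoot was 5 × 2 = 10 dB, so input = -28 + 10 = -18 dBFS.

-18 dBFS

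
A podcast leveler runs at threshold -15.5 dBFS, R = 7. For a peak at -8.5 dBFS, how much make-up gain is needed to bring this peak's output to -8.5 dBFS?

Overshoot 7 dB → 7/7 = 1 dB after compression, so the compressed level is -15.5 + 1 = -14.5 dBFS.
Make-up = target − compressed = -8.5 − (-14.5) = 6 dB.

6 dB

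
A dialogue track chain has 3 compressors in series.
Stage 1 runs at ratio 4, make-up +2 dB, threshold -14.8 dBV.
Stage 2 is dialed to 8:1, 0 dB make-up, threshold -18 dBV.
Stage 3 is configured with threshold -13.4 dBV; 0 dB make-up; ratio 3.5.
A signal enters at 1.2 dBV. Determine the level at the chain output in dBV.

Stage 1: 1.2 dBV is 16 dB over -14.8 dBV; at 4:1 that becomes 4 dB over, giving -10.8 dBV; +2 dB make-up → -8.8 dBV.
Stage 2: 9.2 dB above -18 dBV, reduced 8:1 to 1.15 dB above → -16.85 dBV.
Stage 3: below threshold (-16.85 ≤ -13.4); passes unchanged; output -16.85 dBV.

-16.85 dBV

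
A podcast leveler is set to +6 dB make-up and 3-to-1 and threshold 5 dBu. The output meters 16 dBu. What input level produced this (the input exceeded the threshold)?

Before make-up, the level was 16 − 6 = 10 dBu.
Post-compression overshoot = 10 − 5 = 5 dB.
Undo the ratio: input overshoot = 5 × 3 = 15 dB, giving input = 20 dBu.

20 dBu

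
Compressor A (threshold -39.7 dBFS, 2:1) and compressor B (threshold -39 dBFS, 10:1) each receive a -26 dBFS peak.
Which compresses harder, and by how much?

A: overshoot 13.7 dB → output overshoot 6.85 dB → GR 6.85 dB.
B: overshoot 13 dB → output overshoot 1.3 dB → GR 11.7 dB.
B applies 4.85 dB more gain reduction.

B, by 4.85 dB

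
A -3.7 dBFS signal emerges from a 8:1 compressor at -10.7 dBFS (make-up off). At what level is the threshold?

Let T be the threshold. Output overshoot = (input overshoot)/R, so -10.7 − T = (-3.7 − T)/8.
8·(-10.7 − T) = -3.7 − T → 7·T = -85.6 − (-3.7) = -81.9.
T = -81.9/7 = -11.7 dBFS.

-11.7 dBFS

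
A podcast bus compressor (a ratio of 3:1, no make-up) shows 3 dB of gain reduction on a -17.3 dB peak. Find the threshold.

Gain reduction = -17.3 − (-20.3) = 3 dB; output overshoot = GR / (R − 1) = 3 / 2 = 1.5 dB.
Threshold = output − output overshoot = -20.3 − 1.5 = -21.8 dB.

-21.8 dB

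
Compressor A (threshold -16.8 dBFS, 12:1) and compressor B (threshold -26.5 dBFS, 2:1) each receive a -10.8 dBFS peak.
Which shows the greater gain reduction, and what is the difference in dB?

B, by 2.35 dB

A: 6 dB over, compressed to 0.5 dB over, so 5.5 dB of GR.
B: 15.7 dB over, compressed to 7.85 dB over, so 7.85 dB of GR.
B reduces 2.35 dB more.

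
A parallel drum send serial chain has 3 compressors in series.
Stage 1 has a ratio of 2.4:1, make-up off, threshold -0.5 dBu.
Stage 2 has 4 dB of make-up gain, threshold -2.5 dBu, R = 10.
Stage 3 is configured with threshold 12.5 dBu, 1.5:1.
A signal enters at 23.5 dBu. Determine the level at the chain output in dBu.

Stage 1: 23.5 dBu is 24 dB over -0.5 dBu; at 2.4:1 that becomes 10 dB over, giving 9.5 dBu.
Stage 2: 12 dB above -2.5 dBu, reduced 10:1 to 1.2 dB above → -1.3 dBu; +4 dB make-up → 2.7 dBu.
Stage 3: below threshold (2.7 ≤ 12.5); passes unchanged; output 2.7 dBu.

2.7 dBu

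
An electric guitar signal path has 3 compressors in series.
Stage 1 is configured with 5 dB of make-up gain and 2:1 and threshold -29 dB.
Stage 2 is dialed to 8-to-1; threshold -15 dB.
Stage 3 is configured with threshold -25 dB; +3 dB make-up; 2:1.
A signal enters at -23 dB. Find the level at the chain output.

-20 dB

Stage 1: 6 dB above -29 dB, reduced 2:1 to 3 dB above → -26 dB; +5 dB make-up → -21 dB.
Stage 2: below threshold (-21 ≤ -15); passes unchanged; output -21 dB.
Stage 3: overshoot 4 dB → 4/2 = 2 dB → -23 dB; +3 dB make-up → -20 dB.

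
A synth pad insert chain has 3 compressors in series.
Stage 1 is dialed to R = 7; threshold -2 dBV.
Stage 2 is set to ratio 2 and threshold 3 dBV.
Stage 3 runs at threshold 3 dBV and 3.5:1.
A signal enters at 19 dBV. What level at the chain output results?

Stage 1: 19 dBV is 21 dB over -2 dBV; at 7:1 that becomes 3 dB over, giving 1 dBV.
Stage 2: 1 dBV ≤ 3 dBV, so stage 2 doesn't engage; output 1 dBV.
Stage 3: 1 dBV is at or below the 3 dBV threshold — no compression; output 1 dBV.

1 dBV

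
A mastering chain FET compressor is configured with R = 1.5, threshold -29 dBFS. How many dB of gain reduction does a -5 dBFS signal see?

The signal is 24 dB above threshold.
After 1.5:1 compression the overshoot becomes 24/1.5 = 16 dB.
So the signal is attenuated by 24 − 16 = 8 dB.

8 dB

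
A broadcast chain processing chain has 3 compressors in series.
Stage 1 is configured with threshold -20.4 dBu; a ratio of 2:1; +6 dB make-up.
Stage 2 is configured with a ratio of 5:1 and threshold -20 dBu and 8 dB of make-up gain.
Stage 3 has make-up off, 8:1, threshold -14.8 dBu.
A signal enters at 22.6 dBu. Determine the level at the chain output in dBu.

Stage 1: 43 dB above -20.4 dBu, reduced 2:1 to 21.5 dB above → 1.1 dBu; +6 dB make-up → 7.1 dBu.
Stage 2: 27.1 dB above -20 dBu, reduced 5:1 to 5.42 dB above → -14.58 dBu; +8 dB make-up → -6.58 dBu.
Stage 3: overshoot 8.22 dB → 8.22/8 = 1.0275 dB → -13.7725 dBu.

-13.7725 dBu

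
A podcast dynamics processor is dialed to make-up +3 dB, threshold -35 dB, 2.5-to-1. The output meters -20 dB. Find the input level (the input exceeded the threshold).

Remove make-up: -20 − 3 = -23 dB.
The compressed level sits -23 − (-35) = 12 dB over threshold.
Before 2.5:1 compression the overshoot was 12 × 2.5 = 30 dB, so input = -35 + 30 = -5 dB.

-5 dB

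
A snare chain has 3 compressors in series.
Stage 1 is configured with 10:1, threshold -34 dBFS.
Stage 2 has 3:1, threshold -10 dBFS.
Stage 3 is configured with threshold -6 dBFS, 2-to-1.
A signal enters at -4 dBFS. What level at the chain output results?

-31 dBFS

Stage 1: 30 dB above -34 dBFS, reduced 10:1 to 3 dB above → -31 dBFS.
Stage 2: -31 dBFS ≤ -10 dBFS, so stage 2 doesn't engage; output -31 dBFS.
Stage 3: -31 dBFS ≤ -6 dBFS, so stage 3 doesn't engage; output -31 dBFS.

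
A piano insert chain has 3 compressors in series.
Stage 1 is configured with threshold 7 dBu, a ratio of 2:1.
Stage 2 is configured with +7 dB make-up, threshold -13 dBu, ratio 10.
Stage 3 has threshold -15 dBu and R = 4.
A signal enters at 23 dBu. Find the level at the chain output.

-12.05 dBu

Stage 1: 23 dBu is 16 dB over 7 dBu; at 2:1 that becomes 8 dB over, giving 15 dBu.
Stage 2: overshoot 28 dB → 28/10 = 2.8 dB → -10.2 dBu; +7 dB make-up → -3.2 dBu.
Stage 3: 11.8 dB above -15 dBu, reduced 4:1 to 2.95 dB above → -12.05 dBu.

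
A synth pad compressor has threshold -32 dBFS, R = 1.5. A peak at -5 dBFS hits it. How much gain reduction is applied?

Overshoot = -5 − (-32) = 27 dB.
At 1.5:1, output sits 27/1.5 = 18 dB above threshold.
So the signal is attenuated by 27 − 18 = 9 dB.

9 dB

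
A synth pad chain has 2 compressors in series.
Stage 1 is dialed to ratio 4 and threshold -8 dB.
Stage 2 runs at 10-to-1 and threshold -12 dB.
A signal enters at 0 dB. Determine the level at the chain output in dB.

-11.4 dB

Stage 1: 8 dB above -8 dB, reduced 4:1 to 2 dB above → -6 dB.
Stage 2: overshoot 6 dB → 6/10 = 0.6 dB → -11.4 dB.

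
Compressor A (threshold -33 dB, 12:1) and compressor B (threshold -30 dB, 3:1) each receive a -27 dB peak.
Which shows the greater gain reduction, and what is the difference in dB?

A, by 3.5 dB

A: GR = 6 − 6/12 = 5.5 dB.
B: GR = 3 − 3/3 = 2 dB.
A reduces 3.5 dB more.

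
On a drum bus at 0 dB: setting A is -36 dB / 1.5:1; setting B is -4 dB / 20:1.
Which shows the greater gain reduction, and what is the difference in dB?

A, by 8.2 dB

A: GR = 36 − 36/1.5 = 12 dB.
B: GR = 4 − 4/20 = 3.8 dB.
A applies 8.2 dB more gain reduction.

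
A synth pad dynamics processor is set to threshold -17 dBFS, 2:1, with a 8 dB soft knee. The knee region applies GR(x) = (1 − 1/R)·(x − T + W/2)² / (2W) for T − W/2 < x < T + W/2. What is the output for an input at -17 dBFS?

-17.5 dBFS

x − T + W/2 = -17 − (-17) + 4 = 4.
GR = (1 − 1/2) × 4² / 16 = 0.5 × 16 / 16 = 0.5 dB.
Output = -17 − 0.5 = -17.5 dBFS.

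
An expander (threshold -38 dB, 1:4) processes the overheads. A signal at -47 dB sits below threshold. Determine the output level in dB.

-74 dB

The input is 9 dB below the -38 dB threshold.
A 1:4 expander multiplies undershoot by 4: 9 × 4 = 36 dB below threshold.
Output = -38 − 36 = -74 dB.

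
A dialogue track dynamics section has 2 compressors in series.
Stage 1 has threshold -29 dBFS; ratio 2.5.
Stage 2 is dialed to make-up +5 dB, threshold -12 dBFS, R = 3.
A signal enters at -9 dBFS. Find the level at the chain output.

-16 dBFS

Stage 1: -9 dBFS is 20 dB over -29 dBFS; at 2.5:1 that becomes 8 dB over, giving -21 dBFS.
Stage 2: -21 dBFS is at or below the -12 dBFS threshold — no compression; make-up brings it to -16 dBFS.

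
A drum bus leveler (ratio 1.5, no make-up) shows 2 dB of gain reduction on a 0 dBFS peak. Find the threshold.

Input is 6 dB above T (since output overshoot × R = input overshoot: (-2 − T)·1.5 = 0 − T gives T = -6 dBFS).
Check: -6 + (0 − (-6))/1.5 = -6 + 4 = -2 dBFS. ✓

-6 dBFS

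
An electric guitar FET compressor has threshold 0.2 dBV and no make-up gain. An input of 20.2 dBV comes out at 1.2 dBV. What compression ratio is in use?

20:1

Input overshoot = 20.2 − 0.2 = 20 dB; output overshoot = 1.2 − 0.2 = 1 dB.
Ratio = 20 / 1 = 20.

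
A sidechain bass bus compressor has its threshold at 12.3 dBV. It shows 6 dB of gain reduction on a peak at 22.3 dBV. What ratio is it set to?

Input overshoot = 22.3 − 12.3 = 10 dB.
Output overshoot = 10 − 6 = 4 dB.
Ratio = input overshoot / output overshoot = 10 / 4 = 2.5.

2.5:1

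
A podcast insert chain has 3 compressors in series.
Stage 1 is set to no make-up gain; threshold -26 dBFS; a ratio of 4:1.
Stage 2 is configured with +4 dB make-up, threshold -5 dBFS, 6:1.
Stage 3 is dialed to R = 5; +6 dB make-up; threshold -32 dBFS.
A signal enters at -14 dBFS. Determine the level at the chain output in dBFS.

Stage 1: -14 dBFS is 12 dB over -26 dBFS; at 4:1 that becomes 3 dB over, giving -23 dBFS.
Stage 2: below threshold (-23 ≤ -5); passes unchanged; make-up brings it to -19 dBFS.
Stage 3: overshoot 13 dB → 13/5 = 2.6 dB → -29.4 dBFS; +6 dB make-up → -23.4 dBFS.

-23.4 dBFS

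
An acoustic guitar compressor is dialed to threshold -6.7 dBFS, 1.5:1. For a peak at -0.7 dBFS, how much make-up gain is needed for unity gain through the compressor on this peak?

Without make-up, output = threshold + overshoot/1.5 = -6.7 + 4 = -2.7 dBFS.
Gap to target: 2 dB.

2 dB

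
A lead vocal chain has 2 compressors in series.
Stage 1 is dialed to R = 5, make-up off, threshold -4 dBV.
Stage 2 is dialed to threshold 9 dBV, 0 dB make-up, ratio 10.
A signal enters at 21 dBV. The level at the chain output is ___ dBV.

Stage 1: 21 dBV is 25 dB over -4 dBV; at 5:1 that becomes 5 dB over, giving 1 dBV.
Stage 2: 1 dBV ≤ 9 dBV, so stage 2 doesn't engage; output 1 dBV.

1 dBV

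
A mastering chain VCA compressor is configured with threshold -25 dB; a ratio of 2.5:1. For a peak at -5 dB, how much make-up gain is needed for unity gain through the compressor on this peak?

Overshoot 20 dB → 20/2.5 = 8 dB after compression, so the compressed level is -25 + 8 = -17 dB.
Make-up = target − compressed = -5 − (-17) = 12 dB.

12 dB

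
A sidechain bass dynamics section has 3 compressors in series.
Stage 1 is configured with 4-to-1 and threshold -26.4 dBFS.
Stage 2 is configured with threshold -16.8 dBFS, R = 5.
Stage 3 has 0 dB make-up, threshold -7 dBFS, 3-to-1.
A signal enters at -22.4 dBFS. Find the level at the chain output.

Stage 1: -22.4 dBFS is 4 dB over -26.4 dBFS; at 4:1 that becomes 1 dB over, giving -25.4 dBFS.
Stage 2: -25.4 dBFS is at or below the -16.8 dBFS threshold — no compression; output -25.4 dBFS.
Stage 3: -25.4 dBFS is at or below the -7 dBFS threshold — no compression; output -25.4 dBFS.

-25.4 dBFS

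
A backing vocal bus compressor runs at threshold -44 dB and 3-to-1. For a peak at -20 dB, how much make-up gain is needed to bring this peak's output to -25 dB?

11 dB

Overshoot 24 dB → 24/3 = 8 dB after compression, so the compressed level is -44 + 8 = -36 dB.
Make-up = target − compressed = -25 − (-36) = 11 dB.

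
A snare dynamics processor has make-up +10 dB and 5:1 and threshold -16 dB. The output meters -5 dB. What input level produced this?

-11 dB

Before make-up, the level was -5 − 10 = -15 dB.
That's 1 dB above the -16 dB threshold.
Undo the ratio: input overshoot = 1 × 5 = 5 dB, giving input = -11 dB.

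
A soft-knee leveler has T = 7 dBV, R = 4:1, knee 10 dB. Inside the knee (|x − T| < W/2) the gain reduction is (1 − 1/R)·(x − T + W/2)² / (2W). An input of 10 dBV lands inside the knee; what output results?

7.6 dBV

x − T + W/2 = 10 − 7 + 5 = 8.
GR = (1 − 1/4) × 8² / 20 = 0.75 × 64 / 20 = 2.4 dB.
Output = 10 − 2.4 = 7.6 dBV.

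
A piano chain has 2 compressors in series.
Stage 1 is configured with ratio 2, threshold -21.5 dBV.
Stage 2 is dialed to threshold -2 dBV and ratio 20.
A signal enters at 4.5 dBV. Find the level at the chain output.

-8.5 dBV

Stage 1: 26 dB above -21.5 dBV, reduced 2:1 to 13 dB above → -8.5 dBV.
Stage 2: below threshold (-8.5 ≤ -2); passes unchanged; output -8.5 dBV.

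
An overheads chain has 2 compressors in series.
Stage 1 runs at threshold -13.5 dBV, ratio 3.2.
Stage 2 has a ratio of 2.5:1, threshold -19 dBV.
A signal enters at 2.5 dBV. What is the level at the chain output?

-14.8 dBV

Stage 1: overshoot 16 dB → 16/3.2 = 5 dB → -8.5 dBV.
Stage 2: 10.5 dB above -19 dBV, reduced 2.5:1 to 4.2 dB above → -14.8 dBV.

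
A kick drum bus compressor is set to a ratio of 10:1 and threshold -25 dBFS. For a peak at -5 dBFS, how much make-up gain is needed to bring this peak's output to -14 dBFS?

9 dB

Without make-up, output = threshold + overshoot/10 = -25 + 2 = -23 dBFS.
Gap to target: 9 dB.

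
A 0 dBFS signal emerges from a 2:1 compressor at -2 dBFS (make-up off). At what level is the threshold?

-4 dBFS

Input is 4 dB above T (since output overshoot × R = input overshoot: (-2 − T)·2 = 0 − T gives T = -4 dBFS).
Check: -4 + (0 − (-4))/2 = -4 + 2 = -2 dBFS. ✓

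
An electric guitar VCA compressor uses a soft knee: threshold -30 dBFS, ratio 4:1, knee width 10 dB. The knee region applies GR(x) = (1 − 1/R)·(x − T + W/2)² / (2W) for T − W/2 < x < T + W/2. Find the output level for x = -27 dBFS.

x − T + W/2 = -27 − (-30) + 5 = 8.
GR = (1 − 1/4) × 8² / 20 = 0.75 × 64 / 20 = 2.4 dB.
Output = -27 − 2.4 = -29.4 dBFS.

-29.4 dBFS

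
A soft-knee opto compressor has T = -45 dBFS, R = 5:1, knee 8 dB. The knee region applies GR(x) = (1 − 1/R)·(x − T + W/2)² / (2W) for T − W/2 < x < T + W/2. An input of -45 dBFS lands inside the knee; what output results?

x − T + W/2 = -45 − (-45) + 4 = 4.
GR = (1 − 1/5) × 4² / 16 = 0.8 × 16 / 16 = 0.8 dB.
Output = -45 − 0.8 = -45.8 dBFS.

-45.8 dBFS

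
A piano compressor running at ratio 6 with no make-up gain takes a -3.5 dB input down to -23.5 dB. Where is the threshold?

Let T be the threshold. Output overshoot = (input overshoot)/R, so -23.5 − T = (-3.5 − T)/6.
6·(-23.5 − T) = -3.5 − T → 5·T = -141 − (-3.5) = -137.5.
T = -137.5/5 = -27.5 dB.

-27.5 dB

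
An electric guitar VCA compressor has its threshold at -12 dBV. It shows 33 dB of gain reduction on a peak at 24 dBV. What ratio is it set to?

Input overshoot = 24 − (-12) = 36 dB.
Output overshoot = 36 − 33 = 3 dB.
Ratio = input overshoot / output overshoot = 36 / 3 = 12.

12:1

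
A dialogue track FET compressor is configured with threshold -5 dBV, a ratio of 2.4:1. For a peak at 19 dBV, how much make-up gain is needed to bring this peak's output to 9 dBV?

4 dB

Overshoot 24 dB → 24/2.4 = 10 dB after compression, so the compressed level is -5 + 10 = 5 dBV.
Make-up = target − compressed = 9 − 5 = 4 dB.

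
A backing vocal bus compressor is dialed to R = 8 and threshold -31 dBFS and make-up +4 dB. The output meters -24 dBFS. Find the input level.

Stripping the +4 dB make-up gives -28 dBFS at the gain stage.
That's 3 dB above the -31 dBFS threshold.
Input overshoot = R × output overshoot = 24 dB → input = -31 + 24 = -7 dBFS.

-7 dBFS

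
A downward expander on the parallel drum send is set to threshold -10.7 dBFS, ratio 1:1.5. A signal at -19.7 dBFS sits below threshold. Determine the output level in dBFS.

Undershoot = (-10.7) − (-19.7) = 9 dB.
At 1:1.5, that expands to 13.5 dB under threshold.
Output = -10.7 − 13.5 = -24.2 dBFS.

-24.2 dBFS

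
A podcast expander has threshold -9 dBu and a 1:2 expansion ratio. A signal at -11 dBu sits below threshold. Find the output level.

The input is 2 dB below the -9 dBu threshold.
A 1:2 expander multiplies undershoot by 2: 2 × 2 = 4 dB below threshold.
Output = -9 − 4 = -13 dBu.

-13 dBu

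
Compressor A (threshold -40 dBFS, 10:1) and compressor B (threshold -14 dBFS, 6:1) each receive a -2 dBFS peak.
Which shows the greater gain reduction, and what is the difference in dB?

A: overshoot 38 dB → output overshoot 3.8 dB → GR 34.2 dB.
B: overshoot 12 dB → output overshoot 2 dB → GR 10 dB.
Difference: 24.2 dB in favour of A.

A, by 24.2 dB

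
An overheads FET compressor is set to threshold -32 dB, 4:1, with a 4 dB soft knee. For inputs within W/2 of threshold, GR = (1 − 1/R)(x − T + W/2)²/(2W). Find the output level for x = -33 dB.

x − T + W/2 = -33 − (-32) + 2 = 1.
GR = (1 − 1/4) × 1² / 8 = 0.75 × 1 / 8 = 0.09375 dB.
Output = -33 − 0.09375 = -33.09375 dB.

-33.09375 dB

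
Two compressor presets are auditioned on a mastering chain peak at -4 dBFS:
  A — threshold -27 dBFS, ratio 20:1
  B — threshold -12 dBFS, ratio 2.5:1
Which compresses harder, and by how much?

A: 23 dB over, compressed to 1.15 dB over, so 21.85 dB of GR.
B: 8 dB over, compressed to 3.2 dB over, so 4.8 dB of GR.
Difference: 17.05 dB in favour of A.

A, by 17.05 dB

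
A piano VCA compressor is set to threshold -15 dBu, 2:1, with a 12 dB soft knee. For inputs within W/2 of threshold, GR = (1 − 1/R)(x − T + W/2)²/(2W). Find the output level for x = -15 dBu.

x − T + W/2 = -15 − (-15) + 6 = 6.
GR = (1 − 1/2) × 6² / 24 = 0.5 × 36 / 24 = 0.75 dB.
Output = -15 − 0.75 = -15.75 dBu.

-15.75 dBu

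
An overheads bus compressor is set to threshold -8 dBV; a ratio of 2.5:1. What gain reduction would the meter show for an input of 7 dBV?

The signal is 15 dB above threshold.
After 2.5:1 compression the overshoot becomes 15/2.5 = 6 dB.
GR = overshoot in − overshoot out = 15 − 6 = 9 dB.

9 dB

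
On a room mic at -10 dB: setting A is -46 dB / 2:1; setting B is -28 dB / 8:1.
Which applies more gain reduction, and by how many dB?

A: overshoot 36 dB → output overshoot 18 dB → GR 18 dB.
B: overshoot 18 dB → output overshoot 2.25 dB → GR 15.75 dB.
A applies 2.25 dB more gain reduction.

A, by 2.25 dB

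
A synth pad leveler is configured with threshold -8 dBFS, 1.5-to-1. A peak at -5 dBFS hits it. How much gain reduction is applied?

1 dB

The signal is 3 dB above threshold.
After 1.5:1 compression the overshoot becomes 3/1.5 = 2 dB.
Gain reduction = 3 − 2 = 1 dB.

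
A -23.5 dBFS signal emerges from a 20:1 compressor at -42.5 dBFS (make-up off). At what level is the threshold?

-43.5 dBFS

Input is 20 dB above T (since output overshoot × R = input overshoot: (-42.5 − T)·20 = -23.5 − T gives T = -43.5 dBFS).
Check: -43.5 + (-23.5 − (-43.5))/20 = -43.5 + 1 = -42.5 dBFS. ✓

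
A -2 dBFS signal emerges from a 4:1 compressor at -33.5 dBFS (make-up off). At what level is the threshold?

-44 dBFS

Gain reduction = -2 − (-33.5) = 31.5 dB; output overshoot = GR / (R − 1) = 31.5 / 3 = 10.5 dB.
Threshold = output − output overshoot = -33.5 − 10.5 = -44 dBFS.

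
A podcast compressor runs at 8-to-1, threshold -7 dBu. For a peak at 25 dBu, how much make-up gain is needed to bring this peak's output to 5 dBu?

Without make-up, output = threshold + overshoot/8 = -7 + 4 = -3 dBu.
Gap to target: 8 dB.

8 dB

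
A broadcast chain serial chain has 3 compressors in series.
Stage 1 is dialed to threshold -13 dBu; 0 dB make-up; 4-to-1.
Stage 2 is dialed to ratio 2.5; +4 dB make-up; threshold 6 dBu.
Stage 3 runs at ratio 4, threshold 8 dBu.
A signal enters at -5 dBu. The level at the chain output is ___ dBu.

-7 dBu

Stage 1: 8 dB above -13 dBu, reduced 4:1 to 2 dB above → -11 dBu.
Stage 2: below threshold (-11 ≤ 6); passes unchanged; make-up brings it to -7 dBu.
Stage 3: -7 dBu is at or below the 8 dBu threshold — no compression; output -7 dBu.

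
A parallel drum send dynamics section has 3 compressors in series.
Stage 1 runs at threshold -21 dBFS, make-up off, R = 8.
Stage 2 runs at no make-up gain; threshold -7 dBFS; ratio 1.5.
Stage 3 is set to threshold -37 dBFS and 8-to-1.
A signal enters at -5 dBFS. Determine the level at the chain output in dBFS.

-34.75 dBFS

Stage 1: -5 dBFS is 16 dB over -21 dBFS; at 8:1 that becomes 2 dB over, giving -19 dBFS.
Stage 2: -19 dBFS ≤ -7 dBFS, so stage 2 doesn't engage; output -19 dBFS.
Stage 3: overshoot 18 dB → 18/8 = 2.25 dB → -34.75 dBFS.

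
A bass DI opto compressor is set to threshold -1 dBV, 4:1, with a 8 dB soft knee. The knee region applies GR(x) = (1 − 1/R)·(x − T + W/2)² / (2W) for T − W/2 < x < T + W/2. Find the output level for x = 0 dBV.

x − T + W/2 = 0 − (-1) + 4 = 5.
GR = (1 − 1/4) × 5² / 16 = 0.75 × 25 / 16 = 1.171875 dB.
Output = 0 − 1.171875 = -1.171875 dBV.

-1.171875 dBV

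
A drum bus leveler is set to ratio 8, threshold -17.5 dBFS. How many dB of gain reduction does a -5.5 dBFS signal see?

Overshoot = -5.5 − (-17.5) = 12 dB.
A 8:1 ratio leaves 1.5 dB of that excess.
GR = overshoot in − overshoot out = 12 − 1.5 = 10.5 dB.

10.5 dB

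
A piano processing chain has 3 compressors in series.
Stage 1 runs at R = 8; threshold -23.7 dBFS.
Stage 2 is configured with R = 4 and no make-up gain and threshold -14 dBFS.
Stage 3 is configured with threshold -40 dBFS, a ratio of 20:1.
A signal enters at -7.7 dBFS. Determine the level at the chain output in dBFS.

Stage 1: -7.7 dBFS is 16 dB over -23.7 dBFS; at 8:1 that becomes 2 dB over, giving -21.7 dBFS.
Stage 2: below threshold (-21.7 ≤ -14); passes unchanged; output -21.7 dBFS.
Stage 3: -21.7 dBFS is 18.3 dB over -40 dBFS; at 20:1 that becomes 0.915 dB over, giving -39.085 dBFS.

-39.085 dBFS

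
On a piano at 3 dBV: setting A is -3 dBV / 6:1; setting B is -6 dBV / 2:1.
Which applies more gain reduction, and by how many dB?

A: GR = 6 − 6/6 = 5 dB.
B: GR = 9 − 9/2 = 4.5 dB.
A reduces 0.5 dB more.

A, by 0.5 dB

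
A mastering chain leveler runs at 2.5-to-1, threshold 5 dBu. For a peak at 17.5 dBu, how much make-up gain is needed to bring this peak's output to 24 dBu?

14 dB

Overshoot 12.5 dB → 12.5/2.5 = 5 dB after compression, so the compressed level is 5 + 5 = 10 dBu.
Make-up = target − compressed = 24 − 10 = 14 dB.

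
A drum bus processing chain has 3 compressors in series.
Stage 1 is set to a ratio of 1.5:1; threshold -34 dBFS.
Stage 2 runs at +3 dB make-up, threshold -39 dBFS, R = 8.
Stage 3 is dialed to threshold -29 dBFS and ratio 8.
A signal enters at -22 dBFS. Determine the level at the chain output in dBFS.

-34.375 dBFS

Stage 1: overshoot 12 dB → 12/1.5 = 8 dB → -26 dBFS.
Stage 2: overshoot 13 dB → 13/8 = 1.625 dB → -37.375 dBFS; +3 dB make-up → -34.375 dBFS.
Stage 3: -34.375 dBFS ≤ -29 dBFS, so stage 3 doesn't engage; output -34.375 dBFS.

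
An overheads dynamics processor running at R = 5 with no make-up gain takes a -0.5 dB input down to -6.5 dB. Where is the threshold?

-8 dB

Gain reduction = -0.5 − (-6.5) = 6 dB; output overshoot = GR / (R − 1) = 6 / 4 = 1.5 dB.
Threshold = output − output overshoot = -6.5 − 1.5 = -8 dB.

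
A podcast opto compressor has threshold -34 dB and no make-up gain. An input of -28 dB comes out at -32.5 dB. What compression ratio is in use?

Input overshoot = -28 − (-34) = 6 dB; output overshoot = -32.5 − (-34) = 1.5 dB.
Ratio = 6 / 1.5 = 4.

4:1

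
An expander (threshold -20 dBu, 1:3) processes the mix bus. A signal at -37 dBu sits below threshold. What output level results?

-71 dBu

Undershoot = (-20) − (-37) = 17 dB.
At 1:3, that expands to 51 dB under threshold.
Output = -20 − 51 = -71 dBu.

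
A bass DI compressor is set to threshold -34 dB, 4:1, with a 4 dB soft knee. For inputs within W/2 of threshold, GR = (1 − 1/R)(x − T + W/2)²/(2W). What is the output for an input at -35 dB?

-35.09375 dB

x − T + W/2 = -35 − (-34) + 2 = 1.
GR = (1 − 1/4) × 1² / 8 = 0.75 × 1 / 8 = 0.09375 dB.
Output = -35 − 0.09375 = -35.09375 dB.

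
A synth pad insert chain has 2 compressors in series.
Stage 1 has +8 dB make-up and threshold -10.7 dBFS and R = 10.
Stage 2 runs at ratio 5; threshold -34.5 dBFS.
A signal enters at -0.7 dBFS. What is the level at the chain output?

Stage 1: -0.7 dBFS is 10 dB over -10.7 dBFS; at 10:1 that becomes 1 dB over, giving -9.7 dBFS; +8 dB make-up → -1.7 dBFS.
Stage 2: -1.7 dBFS is 32.8 dB over -34.5 dBFS; at 5:1 that becomes 6.56 dB over, giving -27.94 dBFS.

-27.94 dBFS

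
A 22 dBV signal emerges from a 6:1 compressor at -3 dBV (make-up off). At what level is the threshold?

-8 dBV

Let T be the threshold. Output overshoot = (input overshoot)/R, so -3 − T = (22 − T)/6.
6·(-3 − T) = 22 − T → 5·T = -18 − 22 = -40.
T = -40/5 = -8 dBV.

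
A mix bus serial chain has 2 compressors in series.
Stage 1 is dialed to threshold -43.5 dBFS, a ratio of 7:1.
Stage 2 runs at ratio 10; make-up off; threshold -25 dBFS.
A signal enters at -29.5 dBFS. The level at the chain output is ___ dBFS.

-41.5 dBFS

Stage 1: 14 dB above -43.5 dBFS, reduced 7:1 to 2 dB above → -41.5 dBFS.
Stage 2: below threshold (-41.5 ≤ -25); passes unchanged; output -41.5 dBFS.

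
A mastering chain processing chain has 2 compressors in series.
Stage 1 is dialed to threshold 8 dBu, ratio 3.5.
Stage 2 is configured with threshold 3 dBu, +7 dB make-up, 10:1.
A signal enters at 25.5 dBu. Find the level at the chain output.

Stage 1: 17.5 dB above 8 dBu, reduced 3.5:1 to 5 dB above → 13 dBu.
Stage 2: overshoot 10 dB → 10/10 = 1 dB → 4 dBu; +7 dB make-up → 11 dBu.

11 dBu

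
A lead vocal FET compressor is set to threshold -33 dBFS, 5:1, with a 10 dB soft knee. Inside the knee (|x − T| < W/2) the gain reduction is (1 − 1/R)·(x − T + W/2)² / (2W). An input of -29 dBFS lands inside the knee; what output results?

x − T + W/2 = -29 − (-33) + 5 = 9.
GR = (1 − 1/5) × 9² / 20 = 0.8 × 81 / 20 = 3.24 dB.
Output = -29 − 3.24 = -32.24 dBFS.

-32.24 dBFS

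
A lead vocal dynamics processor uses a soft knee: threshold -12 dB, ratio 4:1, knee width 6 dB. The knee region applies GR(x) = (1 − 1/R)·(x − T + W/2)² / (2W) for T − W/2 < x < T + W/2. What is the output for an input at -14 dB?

-14.0625 dB

x − T + W/2 = -14 − (-12) + 3 = 1.
GR = (1 − 1/4) × 1² / 12 = 0.75 × 1 / 12 = 0.0625 dB.
Output = -14 − 0.0625 = -14.0625 dB.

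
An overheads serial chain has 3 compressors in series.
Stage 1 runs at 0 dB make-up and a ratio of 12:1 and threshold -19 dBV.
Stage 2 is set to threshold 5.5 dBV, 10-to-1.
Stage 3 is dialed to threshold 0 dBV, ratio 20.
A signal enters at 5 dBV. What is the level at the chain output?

-17 dBV

Stage 1: 5 dBV is 24 dB over -19 dBV; at 12:1 that becomes 2 dB over, giving -17 dBV.
Stage 2: below threshold (-17 ≤ 5.5); passes unchanged; output -17 dBV.
Stage 3: -17 dBV is at or below the 0 dBV threshold — no compression; output -17 dBV.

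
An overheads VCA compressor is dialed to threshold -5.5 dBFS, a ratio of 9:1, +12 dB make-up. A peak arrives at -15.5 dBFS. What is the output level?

-3.5 dBFS

-15.5 dBFS is 10 dB below the -5.5 dBFS threshold, so no gain reduction is applied.
Make-up gain adds 12 dB: -15.5 + 12 = -3.5 dBFS.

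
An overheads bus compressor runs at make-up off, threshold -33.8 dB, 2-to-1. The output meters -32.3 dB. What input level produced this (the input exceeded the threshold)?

-30.8 dB

That's 1.5 dB above the -33.8 dB threshold.
Input overshoot = R × output overshoot = 3 dB → input = -33.8 + 3 = -30.8 dB.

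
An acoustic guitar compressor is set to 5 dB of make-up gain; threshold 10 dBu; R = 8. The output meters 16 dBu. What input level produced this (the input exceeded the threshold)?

Before make-up, the level was 16 − 5 = 11 dBu.
That's 1 dB above the 10 dBu threshold.
Undo the ratio: input overshoot = 1 × 8 = 8 dB, giving input = 18 dBu.

18 dBu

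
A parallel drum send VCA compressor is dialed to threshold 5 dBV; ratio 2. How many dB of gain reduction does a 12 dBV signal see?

12 dBV exceeds the threshold by 7 dB.
After 2:1 compression the overshoot becomes 7/2 = 3.5 dB.
So the signal is attenuated by 7 − 3.5 = 3.5 dB.

3.5 dB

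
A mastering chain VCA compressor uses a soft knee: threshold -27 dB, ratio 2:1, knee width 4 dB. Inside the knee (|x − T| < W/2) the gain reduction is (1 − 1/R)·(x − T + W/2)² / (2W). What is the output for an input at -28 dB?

x − T + W/2 = -28 − (-27) + 2 = 1.
GR = (1 − 1/2) × 1² / 8 = 0.5 × 1 / 8 = 0.0625 dB.
Output = -28 − 0.0625 = -28.0625 dB.

-28.0625 dB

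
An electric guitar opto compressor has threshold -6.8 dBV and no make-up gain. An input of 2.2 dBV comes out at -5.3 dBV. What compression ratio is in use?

6:1

Input overshoot = 2.2 − (-6.8) = 9 dB; output overshoot = -5.3 − (-6.8) = 1.5 dB.
Ratio = 9 / 1.5 = 6.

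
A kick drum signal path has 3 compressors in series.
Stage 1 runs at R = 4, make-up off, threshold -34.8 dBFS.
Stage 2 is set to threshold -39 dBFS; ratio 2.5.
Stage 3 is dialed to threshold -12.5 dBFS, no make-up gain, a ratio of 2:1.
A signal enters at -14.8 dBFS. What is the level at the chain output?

Stage 1: overshoot 20 dB → 20/4 = 5 dB → -29.8 dBFS.
Stage 2: -29.8 dBFS is 9.2 dB over -39 dBFS; at 2.5:1 that becomes 3.68 dB over, giving -35.32 dBFS.
Stage 3: -35.32 dBFS is at or below the -12.5 dBFS threshold — no compression; output -35.32 dBFS.

-35.32 dBFS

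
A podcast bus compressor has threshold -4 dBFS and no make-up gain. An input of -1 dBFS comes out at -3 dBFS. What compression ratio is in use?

3:1

Input overshoot = -1 − (-4) = 3 dB; output overshoot = -3 − (-4) = 1 dB.
Ratio = 3 / 1 = 3.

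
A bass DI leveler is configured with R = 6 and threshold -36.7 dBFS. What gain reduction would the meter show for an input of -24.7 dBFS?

10 dB

-24.7 dBFS exceeds the threshold by 12 dB.
A 6:1 ratio leaves 2 dB of that excess.
Gain reduction = 12 − 2 = 10 dB.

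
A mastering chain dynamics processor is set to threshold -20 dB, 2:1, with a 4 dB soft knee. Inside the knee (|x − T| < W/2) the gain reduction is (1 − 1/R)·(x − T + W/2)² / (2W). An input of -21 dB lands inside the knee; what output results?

-21.0625 dB

x − T + W/2 = -21 − (-20) + 2 = 1.
GR = (1 − 1/2) × 1² / 8 = 0.5 × 1 / 8 = 0.0625 dB.
Output = -21 − 0.0625 = -21.0625 dB.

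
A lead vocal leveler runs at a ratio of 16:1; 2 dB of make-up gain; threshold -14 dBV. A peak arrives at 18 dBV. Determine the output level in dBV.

-10 dBV

18 dBV sits 32 dB over threshold.
The 32 dB excess becomes 2 dB after 16:1 reduction.
That puts the output at -12 dBV; make-up adds 2 dB, giving -10 dBV.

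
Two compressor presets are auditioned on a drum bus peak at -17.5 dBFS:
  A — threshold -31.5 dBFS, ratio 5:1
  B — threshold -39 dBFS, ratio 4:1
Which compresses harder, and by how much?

B, by 4.925 dB

A: GR = 14 − 14/5 = 11.2 dB.
B: GR = 21.5 − 21.5/4 = 16.125 dB.
Difference: 4.925 dB in favour of B.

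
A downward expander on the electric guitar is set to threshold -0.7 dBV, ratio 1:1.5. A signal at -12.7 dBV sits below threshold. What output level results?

Undershoot = (-0.7) − (-12.7) = 12 dB.
At 1:1.5, that expands to 18 dB under threshold.
Output = -0.7 − 18 = -18.7 dBV.

-18.7 dBV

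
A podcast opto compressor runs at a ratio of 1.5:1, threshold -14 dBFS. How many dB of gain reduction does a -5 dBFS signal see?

3 dB

The signal is 9 dB above threshold.
At 1.5:1, output sits 9/1.5 = 6 dB above threshold.
So the signal is attenuated by 9 − 6 = 3 dB.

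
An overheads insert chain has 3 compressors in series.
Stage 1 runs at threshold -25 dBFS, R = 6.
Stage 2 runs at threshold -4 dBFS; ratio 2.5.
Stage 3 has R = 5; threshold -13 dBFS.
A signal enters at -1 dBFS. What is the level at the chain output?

-21 dBFS

Stage 1: overshoot 24 dB → 24/6 = 4 dB → -21 dBFS.
Stage 2: below threshold (-21 ≤ -4); passes unchanged; output -21 dBFS.
Stage 3: -21 dBFS ≤ -13 dBFS, so stage 3 doesn't engage; output -21 dBFS.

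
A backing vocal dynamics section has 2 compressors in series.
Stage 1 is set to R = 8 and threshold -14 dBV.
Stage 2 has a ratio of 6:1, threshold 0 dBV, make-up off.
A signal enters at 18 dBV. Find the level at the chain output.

-10 dBV

Stage 1: 18 dBV is 32 dB over -14 dBV; at 8:1 that becomes 4 dB over, giving -10 dBV.
Stage 2: -10 dBV is at or below the 0 dBV threshold — no compression; output -10 dBV.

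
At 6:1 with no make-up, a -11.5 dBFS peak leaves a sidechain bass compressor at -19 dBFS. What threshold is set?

Gain reduction = -11.5 − (-19) = 7.5 dB; output overshoot = GR / (R − 1) = 7.5 / 5 = 1.5 dB.
Threshold = output − output overshoot = -19 − 1.5 = -20.5 dBFS.

-20.5 dBFS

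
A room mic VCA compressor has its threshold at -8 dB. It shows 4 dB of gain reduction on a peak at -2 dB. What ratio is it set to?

3:1

Input overshoot = -2 − (-8) = 6 dB.
Output overshoot = 6 − 4 = 2 dB.
Ratio = input overshoot / output overshoot = 6 / 2 = 3.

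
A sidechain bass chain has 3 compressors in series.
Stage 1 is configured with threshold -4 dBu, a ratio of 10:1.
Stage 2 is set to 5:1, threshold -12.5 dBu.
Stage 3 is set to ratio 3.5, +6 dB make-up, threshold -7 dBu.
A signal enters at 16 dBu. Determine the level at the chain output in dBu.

-4.4 dBu

Stage 1: 20 dB above -4 dBu, reduced 10:1 to 2 dB above → -2 dBu.
Stage 2: overshoot 10.5 dB → 10.5/5 = 2.1 dB → -10.4 dBu.
Stage 3: -10.4 dBu ≤ -7 dBu, so stage 3 doesn't engage; make-up brings it to -4.4 dBu.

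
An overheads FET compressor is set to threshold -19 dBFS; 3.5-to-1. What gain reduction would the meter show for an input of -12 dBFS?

Overshoot = -12 − (-19) = 7 dB.
A 3.5:1 ratio leaves 2 dB of that excess.
Gain reduction = 7 − 2 = 5 dB.

5 dB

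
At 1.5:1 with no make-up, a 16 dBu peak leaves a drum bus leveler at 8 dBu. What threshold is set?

Input is 24 dB above T (since output overshoot × R = input overshoot: (8 − T)·1.5 = 16 − T gives T = -8 dBu).
Check: -8 + (16 − (-8))/1.5 = -8 + 16 = 8 dBu. ✓

-8 dBu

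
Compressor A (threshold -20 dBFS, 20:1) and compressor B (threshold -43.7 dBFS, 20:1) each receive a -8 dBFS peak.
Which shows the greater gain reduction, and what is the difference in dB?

B, by 22.515 dB

A: 12 dB over, compressed to 0.6 dB over, so 11.4 dB of GR.
B: 35.7 dB over, compressed to 1.785 dB over, so 33.915 dB of GR.
Difference: 22.515 dB in favour of B.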